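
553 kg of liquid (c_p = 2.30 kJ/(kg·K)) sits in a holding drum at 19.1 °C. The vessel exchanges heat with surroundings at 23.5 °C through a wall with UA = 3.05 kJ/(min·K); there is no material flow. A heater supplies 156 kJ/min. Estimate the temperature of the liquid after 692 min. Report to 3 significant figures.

64.1 °C

M c_p dT/dt = −UA(T − T_amb) + Q̇.
dT/dt = (T_ss − T)/τ with T_ss = T_amb + Q̇/UA = 23.5 + 156/3.05 = 74.648 °C, τ = M c_p/UA = 553·2.30/3.05 = 417.02 min.
This is linear first-order; T(t) = T_ss + (T₀ − T_ss) e^(−t/τ).
T(692) = 74.648 + (-55.548)·0.19025 = 64.080 °C.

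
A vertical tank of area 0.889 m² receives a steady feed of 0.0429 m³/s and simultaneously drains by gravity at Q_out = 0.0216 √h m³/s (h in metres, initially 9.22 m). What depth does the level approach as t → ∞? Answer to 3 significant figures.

3.94 m

Volume balance on the tank: A dh/dt = Q_in − 0.0216 √h. At steady state dh/dt = 0:
Q_in = 0.0216 √h_ss ⇒ √h_ss = 0.0429/0.0216 = 1.9861.
h_ss = 1.9861² = 3.9446 m. (Since h₀ = 9.22 m > h_ss, the level will fall toward this value.)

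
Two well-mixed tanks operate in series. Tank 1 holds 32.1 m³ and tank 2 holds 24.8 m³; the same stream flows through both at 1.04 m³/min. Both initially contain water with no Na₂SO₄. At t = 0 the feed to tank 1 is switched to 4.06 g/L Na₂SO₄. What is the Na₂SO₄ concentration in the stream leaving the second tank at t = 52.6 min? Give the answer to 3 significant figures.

2.33 g/L

Each tank obeys Vᵢ dCᵢ/dt = Q(Cᵢ₋₁ − Cᵢ), so τᵢ = Vᵢ/Q.
τ₁ = 32.1/1.04 = 30.865 min; τ₂ = 24.8/1.04 = 23.846 min.
Tank 1: C₁ = C_in(1 − e^(−t/τ₁)). Tank 2 (τ₁ ≠ τ₂): C₂ = C_in[1 − (τ₁ e^(−t/τ₁) − τ₂ e^(−t/τ₂))/(τ₁ − τ₂)].
At t = 52.6: e^(−t/τ₁) = 0.18192, e^(−t/τ₂) = 0.11016.
C₂ = 4.06·[1 − (30.865·0.18192 − 23.846·0.11016)/(7.0192)] = 4.06·0.57429 = 2.3316 g/L.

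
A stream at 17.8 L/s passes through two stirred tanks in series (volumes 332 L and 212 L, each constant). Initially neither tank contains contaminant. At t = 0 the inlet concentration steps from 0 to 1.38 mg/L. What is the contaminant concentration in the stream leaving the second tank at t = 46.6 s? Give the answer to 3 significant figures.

1.11 mg/L

Each tank obeys Vᵢ dCᵢ/dt = Q(Cᵢ₋₁ − Cᵢ), so τᵢ = Vᵢ/Q.
τ₁ = 332/17.8 = 18.652 s; τ₂ = 212/17.8 = 11.910 s.
Solving the cascade with C₁(0)=C₂(0)=0 gives C₂(t) = C_in[1 − (τ₁ e^(−t/τ₁) − τ₂ e^(−t/τ₂))/(τ₁ − τ₂)].
At t = 46.6: e^(−t/τ₁) = 0.082214, e^(−t/τ₂) = 0.019988.
C₂ = 1.38·[1 − (18.652·0.082214 − 11.910·0.019988)/(6.7416)] = 1.38·0.80785 = 1.1148 mg/L.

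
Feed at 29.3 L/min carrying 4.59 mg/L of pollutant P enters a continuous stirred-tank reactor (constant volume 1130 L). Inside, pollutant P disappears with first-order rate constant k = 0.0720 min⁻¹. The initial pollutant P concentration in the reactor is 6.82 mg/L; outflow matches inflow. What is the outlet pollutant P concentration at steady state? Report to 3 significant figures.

V dC/dt = Q(C_in − C) − k V C.
Steady state (dC/dt = 0): C_ss = Q C_in/(Q + kV) = C_in/(1 + kV/Q).
C_ss = 29.3·4.59/(29.3 + 0.0720·1130) = 134.49/110.66 = 1.2153 mg/L.

1.22 mg/L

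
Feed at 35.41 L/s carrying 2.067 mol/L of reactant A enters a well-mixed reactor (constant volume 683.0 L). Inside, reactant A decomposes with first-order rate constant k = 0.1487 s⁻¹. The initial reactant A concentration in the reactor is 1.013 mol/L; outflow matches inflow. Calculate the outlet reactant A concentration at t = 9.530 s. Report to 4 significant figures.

Species balance: V dC/dt = Q C_in − Q C − k V C.
dC/dt = (Q/V) C_in − (Q/V + k) C; effective rate a = Q/V + k = 0.0518448 + 0.1487 = 0.200545 s⁻¹.
C_ss = Q C_in/(Q + kV) = 0.534360 mol/L; C(t) = C_ss + (C₀ − C_ss) e^(−a t).
C(9.530) = 0.534360 + (0.478640)·e^(−0.200545·9.530) = 0.534360 + (0.478640)·0.147904 = 0.605153 mol/L.

0.6052 mol/L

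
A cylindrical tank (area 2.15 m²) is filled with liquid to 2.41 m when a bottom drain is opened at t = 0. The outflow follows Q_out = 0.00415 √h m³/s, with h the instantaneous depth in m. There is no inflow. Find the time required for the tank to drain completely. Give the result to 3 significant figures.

1610 s

With no inflow, A dh/dt = −0.00415 √h.
This is separable: 2 d(√h)/dt = −0.00415/A, so √h = √h₀ − (0.00415/(2A)) t.
Tank is empty when √h = 0: t_empty = 2A√h₀/0.00415.
t_empty = 2·2.15·√2.41/0.00415 = 4.3000·1.5524/0.00415 = 1608.5 s.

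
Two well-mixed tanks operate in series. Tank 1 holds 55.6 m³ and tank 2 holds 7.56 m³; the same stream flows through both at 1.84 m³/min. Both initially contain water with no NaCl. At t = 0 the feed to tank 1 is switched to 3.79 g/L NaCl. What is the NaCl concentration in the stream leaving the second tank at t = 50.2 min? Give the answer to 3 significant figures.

2.96 g/L

Species balance on tank i: dCᵢ/dt = (Cᵢ₋₁ − Cᵢ)/τᵢ with τᵢ = Vᵢ/Q.
τ₁ = 55.6/1.84 = 30.217 min; τ₂ = 7.56/1.84 = 4.1087 min.
Solving the cascade with C₁(0)=C₂(0)=0 gives C₂(t) = C_in[1 − (τ₁ e^(−t/τ₁) − τ₂ e^(−t/τ₂))/(τ₁ − τ₂)].
At t = 50.2: e^(−t/τ₁) = 0.18989, e^(−t/τ₂) = 4.9408e-06.
C₂ = 3.79·[1 − (30.217·0.18989 − 4.1087·4.9408e-06)/(26.109)] = 3.79·0.78022 = 2.9571 g/L.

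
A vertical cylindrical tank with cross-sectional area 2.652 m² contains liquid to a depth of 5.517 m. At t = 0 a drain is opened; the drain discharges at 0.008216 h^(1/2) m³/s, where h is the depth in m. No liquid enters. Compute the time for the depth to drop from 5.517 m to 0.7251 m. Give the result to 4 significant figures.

With no inflow, A dh/dt = −0.008216 √h.
Separate and integrate: 2(√h − √h₀) = −(0.008216/A) t.
t = 2A(√h₀ − √h)/0.008216 = 2·2.652·(√5.517 − √0.7251)/0.008216
  = 5.30400 × (2.34883 − 0.851528) / 0.008216 = 966.612 s.

966.6 s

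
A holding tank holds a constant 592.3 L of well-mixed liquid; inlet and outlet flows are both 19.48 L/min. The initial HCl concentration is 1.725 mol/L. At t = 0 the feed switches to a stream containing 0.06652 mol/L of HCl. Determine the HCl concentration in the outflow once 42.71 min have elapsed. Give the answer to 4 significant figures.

0.4736 mol/L

Mass balance on the solute (V constant): V dC/dt = Q(C_in − C).
So dC/dt = (C_in − C)/τ with τ = V/Q = 592.3/19.48 = 30.4055 min.
C approaches C_in exponentially: C(t) = C_in + (C₀ − C_in) e^(−t/τ).
C(42.71) = 0.06652 + (1.725 − 0.06652)·e^(−42.71/30.4055) = 0.06652 + (1.65848)·0.245446 = 0.473587 mol/L.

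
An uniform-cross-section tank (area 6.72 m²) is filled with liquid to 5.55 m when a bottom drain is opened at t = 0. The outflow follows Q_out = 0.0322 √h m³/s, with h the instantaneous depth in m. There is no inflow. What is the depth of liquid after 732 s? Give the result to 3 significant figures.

With no inflow, A dh/dt = −0.0322 √h.
This is separable: 2 d(√h)/dt = −0.0322/A, so √h = √h₀ − (0.0322/(2A)) t.
√h = √5.55 − 0.0322·732/(2·6.72) = 2.3558 − 1.7537 = 0.60209.
h = 0.60209² = 0.36252 m.

0.363 m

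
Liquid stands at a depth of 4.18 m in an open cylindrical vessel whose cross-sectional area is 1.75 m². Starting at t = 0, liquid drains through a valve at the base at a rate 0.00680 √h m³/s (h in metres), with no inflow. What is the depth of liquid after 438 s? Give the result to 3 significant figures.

Volume balance on the tank: A dh/dt = −0.00680 √h.
Separate and integrate: 2(√h − √h₀) = −(0.00680/A) t.
√h = √4.18 − 0.00680·438/(2·1.75) = 2.0445 − 0.85097 = 1.1935.
h = 1.1935² = 1.4245 m.

1.42 m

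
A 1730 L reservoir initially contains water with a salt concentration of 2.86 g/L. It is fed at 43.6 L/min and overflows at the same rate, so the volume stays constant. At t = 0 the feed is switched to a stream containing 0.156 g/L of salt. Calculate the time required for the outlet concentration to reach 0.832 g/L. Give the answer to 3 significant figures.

55.0 min

Unsteady species balance (constant V, well mixed): V dC/dt = Q(C_in − C), so τ = V/Q = 39.679 min.
C(t) = C_in + (C₀ − C_in) e^(−t/τ). Set C = 0.832 and solve for t:
e^(−t/τ) = (C − C_in)/(C₀ − C_in) = (0.832 − 0.156)/(2.86 − 0.156) = 0.25000
t = −τ ln(…) = 39.679 × 1.3863 = 55.007 min.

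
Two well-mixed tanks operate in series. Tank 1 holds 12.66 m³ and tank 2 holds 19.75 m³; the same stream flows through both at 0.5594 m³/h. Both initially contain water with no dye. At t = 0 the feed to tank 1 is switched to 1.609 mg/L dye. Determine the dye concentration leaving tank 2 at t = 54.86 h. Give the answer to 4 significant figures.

Each tank obeys Vᵢ dCᵢ/dt = Q(Cᵢ₋₁ − Cᵢ), so τᵢ = Vᵢ/Q.
τ₁ = 12.66/0.5594 = 22.6314 h; τ₂ = 19.75/0.5594 = 35.3057 h.
Tank 1: C₁ = C_in(1 − e^(−t/τ₁)). Tank 2 (τ₁ ≠ τ₂): C₂ = C_in[1 − (τ₁ e^(−t/τ₁) − τ₂ e^(−t/τ₂))/(τ₁ − τ₂)].
At t = 54.86: e^(−t/τ₁) = 0.0885607, e^(−t/τ₂) = 0.211431.
C₂ = 1.609·[1 − (22.6314·0.0885607 − 35.3057·0.211431)/(-12.6743)] = 1.609·0.569171 = 0.915796 mg/L.

0.9158 mg/L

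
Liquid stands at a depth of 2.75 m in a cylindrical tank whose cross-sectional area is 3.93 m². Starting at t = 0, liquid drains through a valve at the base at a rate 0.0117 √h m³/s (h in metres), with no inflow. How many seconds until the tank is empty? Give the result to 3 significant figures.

A dh/dt = −Q_out = −0.0117 √h.
This is separable: 2 d(√h)/dt = −0.0117/A, so √h = √h₀ − (0.0117/(2A)) t.
Tank is empty when √h = 0: t_empty = 2A√h₀/0.0117.
t_empty = 2·3.93·√2.75/0.0117 = 7.8600·1.6583/0.0117 = 1114.0 s.

1110 s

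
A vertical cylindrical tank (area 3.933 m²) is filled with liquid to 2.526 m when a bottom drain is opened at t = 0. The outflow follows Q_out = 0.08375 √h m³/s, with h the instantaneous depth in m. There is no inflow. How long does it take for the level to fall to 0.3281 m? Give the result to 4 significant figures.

Volume balance on the tank: A dh/dt = −0.08375 √h.
∫ h^(−1/2) dh = −(0.08375/A) ∫ dt, giving 2√h = 2√h₀ − (0.08375/A) t.
t = 2A(√h₀ − √h)/0.08375 = 2·3.933·(√2.526 − √0.3281)/0.08375
  = 7.86600 × (1.58934 − 0.572800) / 0.08375 = 95.4758 s.

95.48 s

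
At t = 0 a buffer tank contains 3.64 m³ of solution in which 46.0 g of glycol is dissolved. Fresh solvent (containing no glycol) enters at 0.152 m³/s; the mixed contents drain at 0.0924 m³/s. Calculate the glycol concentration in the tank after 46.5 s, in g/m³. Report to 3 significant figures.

2.98 g/m³

Let m(t) be the amount of glycol. Volume: V(t) = V₀ + (Q_in − Q_out) t = 3.64 + 0.059600 t; V(46.5) = 6.4114 m³.
No glycol enters, so dm/dt = −Q_out · (m/V).
Separate: dm/m = −Q_out dt/V(t) ⇒ ln(m/m₀) = −(Q_out/(Q_in−Q_out)) ln(V/V₀).
m = m₀ (V₀/V)^(Q_out/(Q_in−Q_out)) = 46.0 × (3.64/6.4114)^(1.5503) = 19.125 g.
C = m/V = 19.125/6.4114 = 2.9830 g/m³.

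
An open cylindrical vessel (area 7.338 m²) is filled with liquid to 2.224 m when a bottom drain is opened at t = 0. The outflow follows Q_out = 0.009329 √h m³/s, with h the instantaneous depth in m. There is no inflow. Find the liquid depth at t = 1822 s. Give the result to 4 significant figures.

With no inflow, A dh/dt = −0.009329 √h.
Separate and integrate: 2(√h − √h₀) = −(0.009329/A) t.
√h = √2.224 − 0.009329·1822/(2·7.338) = 1.49131 − 1.15818 = 0.333129.
h = 0.333129² = 0.110975 m.

0.1110 m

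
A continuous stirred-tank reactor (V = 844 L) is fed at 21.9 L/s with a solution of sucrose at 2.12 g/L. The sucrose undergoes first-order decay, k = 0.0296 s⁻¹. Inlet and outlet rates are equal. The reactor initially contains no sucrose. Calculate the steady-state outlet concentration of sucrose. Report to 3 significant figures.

Species balance: V dC/dt = Q C_in − Q C − k V C.
Steady state (dC/dt = 0): C_ss = Q C_in/(Q + kV) = C_in/(1 + kV/Q).
C_ss = 21.9·2.12/(21.9 + 0.0296·844) = 46.428/46.882 = 0.99031 g/L.

0.990 g/L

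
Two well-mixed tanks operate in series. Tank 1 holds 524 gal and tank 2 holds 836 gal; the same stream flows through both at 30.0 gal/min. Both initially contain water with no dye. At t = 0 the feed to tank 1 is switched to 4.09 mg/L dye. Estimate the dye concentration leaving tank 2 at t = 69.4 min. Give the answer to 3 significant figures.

Time constants: τᵢ = Vᵢ/Q for each well-mixed tank.
τ₁ = 524/30.0 = 17.467 min; τ₂ = 836/30.0 = 27.867 min.
Solving the cascade with C₁(0)=C₂(0)=0 gives C₂(t) = C_in[1 − (τ₁ e^(−t/τ₁) − τ₂ e^(−t/τ₂))/(τ₁ − τ₂)].
At t = 69.4: e^(−t/τ₁) = 0.018812, e^(−t/τ₂) = 0.082874.
C₂ = 4.09·[1 − (17.467·0.018812 − 27.867·0.082874)/(-10.400)] = 4.09·0.80953 = 3.3110 mg/L.

3.31 mg/L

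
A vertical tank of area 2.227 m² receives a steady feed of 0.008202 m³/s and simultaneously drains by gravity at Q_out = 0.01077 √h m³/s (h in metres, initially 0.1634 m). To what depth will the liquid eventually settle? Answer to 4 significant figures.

A dh/dt = Q_in − 0.01077 √h. Steady state requires inflow = outflow:
Q_in = 0.01077 √h_ss ⇒ √h_ss = 0.008202/0.01077 = 0.761560.
h_ss = 0.761560² = 0.579973 m. (Since h₀ = 0.1634 m < h_ss, the level will rise toward this value.)

0.5800 m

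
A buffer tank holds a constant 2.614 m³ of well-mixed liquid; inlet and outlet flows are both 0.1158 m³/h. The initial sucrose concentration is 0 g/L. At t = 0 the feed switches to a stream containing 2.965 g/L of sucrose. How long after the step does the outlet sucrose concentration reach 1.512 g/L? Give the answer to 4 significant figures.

16.10 h

Species balance: V dC/dt = Q(C_in − C) ⇒ τ = V/Q = 22.5734 h.
C(t) = C_in + (C₀ − C_in) e^(−t/τ). Set C = 1.512 and solve for t:
e^(−t/τ) = (C − C_in)/(C₀ − C_in) = (1.512 − 2.965)/(0 − 2.965) = 0.490051
t = −τ ln(…) = 22.5734 × 0.713247 = 16.1004 h.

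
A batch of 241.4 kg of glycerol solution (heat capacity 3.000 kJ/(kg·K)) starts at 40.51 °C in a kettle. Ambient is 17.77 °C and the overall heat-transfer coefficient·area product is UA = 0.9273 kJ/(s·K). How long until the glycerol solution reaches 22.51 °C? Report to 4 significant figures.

1225 s

First-law balance (no shaft work): M c_p dT/dt = −UA(T − T_amb).
τ = M c_p/UA = 780.977 s; T_ss = T_amb = 17.7700 °C.
T(t) = T_ss + (T₀ − T_ss)e^(−t/τ); set T = 22.51:
t = −τ ln[(T − T_ss)/(T₀ − T_ss)] = −780.977 · ln(0.208443) = 1224.64 s.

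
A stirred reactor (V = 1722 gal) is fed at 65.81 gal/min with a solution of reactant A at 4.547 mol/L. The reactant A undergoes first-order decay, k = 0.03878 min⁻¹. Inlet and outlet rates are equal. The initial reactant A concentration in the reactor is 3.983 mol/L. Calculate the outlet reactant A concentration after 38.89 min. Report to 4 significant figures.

Species balance: V dC/dt = Q C_in − Q C − k V C.
dC/dt = (Q/V) C_in − (Q/V + k) C; effective rate a = Q/V + k = 0.0382172 + 0.03878 = 0.0769972 min⁻¹.
C_ss = Q C_in/(Q + kV) = 2.25688 mol/L; C(t) = C_ss + (C₀ − C_ss) e^(−a t).
C(38.89) = 2.25688 + (1.72612)·e^(−0.0769972·38.89) = 2.25688 + (1.72612)·0.0500656 = 2.34330 mol/L.

2.343 mol/L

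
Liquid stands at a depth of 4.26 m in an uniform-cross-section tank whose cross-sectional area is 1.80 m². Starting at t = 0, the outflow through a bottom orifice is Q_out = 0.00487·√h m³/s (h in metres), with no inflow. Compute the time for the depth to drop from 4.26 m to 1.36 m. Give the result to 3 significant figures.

664 s

Accumulation of liquid (constant cross-section A): A dh/dt = −0.00487 √h.
∫ h^(−1/2) dh = −(0.00487/A) ∫ dt, giving 2√h = 2√h₀ − (0.00487/A) t.
t = 2A(√h₀ − √h)/0.00487 = 2·1.80·(√4.26 − √1.36)/0.00487
  = 3.6000 × (2.0640 − 1.1662) / 0.00487 = 663.66 s.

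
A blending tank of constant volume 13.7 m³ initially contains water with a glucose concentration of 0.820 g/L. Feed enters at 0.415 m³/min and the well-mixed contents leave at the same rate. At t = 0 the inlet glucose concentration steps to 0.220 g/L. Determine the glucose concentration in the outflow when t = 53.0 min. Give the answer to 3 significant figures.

0.340 g/L

Species balance on the tank: V dC/dt = Q(C_in − C).
So dC/dt = (C_in − C)/τ with τ = V/Q = 13.7/0.415 = 33.012 min.
C approaches C_in exponentially: C(t) = C_in + (C₀ − C_in) e^(−t/τ).
C(53.0) = 0.220 + (0.820 − 0.220)·e^(−53.0/33.012) = 0.220 + (0.60000)·0.20079 = 0.34048 g/L.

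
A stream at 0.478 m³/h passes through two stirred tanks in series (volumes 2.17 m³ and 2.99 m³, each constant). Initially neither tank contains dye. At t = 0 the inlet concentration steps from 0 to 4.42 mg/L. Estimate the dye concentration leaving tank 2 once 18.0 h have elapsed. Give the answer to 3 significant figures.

Time constants: τᵢ = Vᵢ/Q for each well-mixed tank.
τ₁ = 2.17/0.478 = 4.5397 h; τ₂ = 2.99/0.478 = 6.2552 h.
Solving the cascade with C₁(0)=C₂(0)=0 gives C₂(t) = C_in[1 − (τ₁ e^(−t/τ₁) − τ₂ e^(−t/τ₂))/(τ₁ − τ₂)].
At t = 18.0: e^(−t/τ₁) = 0.018968, e^(−t/τ₂) = 0.056270.
C₂ = 4.42·[1 − (4.5397·0.018968 − 6.2552·0.056270)/(-1.7155)] = 4.42·0.84502 = 3.7350 mg/L.

3.73 mg/L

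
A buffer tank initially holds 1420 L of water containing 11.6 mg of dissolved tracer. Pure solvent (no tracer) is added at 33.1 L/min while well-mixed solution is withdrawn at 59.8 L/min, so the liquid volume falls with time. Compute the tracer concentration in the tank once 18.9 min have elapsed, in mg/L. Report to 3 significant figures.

Total volume: dV/dt = Q_in − Q_out = -26.700 L/min, so V(t) = 1420 − 26.700 t and V(18.9) = 915.37 L.
Species balance (pure solvent in): dm/dt = −Q_out · m/V(t).
dm/m = −Q_out dt/(V₀ − 26.700 t); integrating gives ln(m/m₀) = −(Q_out/(Q_in−Q_out)) ln(V/V₀).
m = m₀ (V₀/V)^(Q_out/(Q_in−Q_out)) = 11.6 × (1420/915.37)^(-2.2397) = 4.3388 mg.
C = m/V = 4.3388/915.37 = 0.0047399 mg/L.

0.00474 mg/L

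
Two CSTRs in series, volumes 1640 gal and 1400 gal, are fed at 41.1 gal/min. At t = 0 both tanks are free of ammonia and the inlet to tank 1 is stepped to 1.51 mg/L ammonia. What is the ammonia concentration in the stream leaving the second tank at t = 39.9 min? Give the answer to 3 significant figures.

Each tank obeys Vᵢ dCᵢ/dt = Q(Cᵢ₋₁ − Cᵢ), so τᵢ = Vᵢ/Q.
τ₁ = 1640/41.1 = 39.903 min; τ₂ = 1400/41.1 = 34.063 min.
Solving the cascade with C₁(0)=C₂(0)=0 gives C₂(t) = C_in[1 − (τ₁ e^(−t/τ₁) − τ₂ e^(−t/τ₂))/(τ₁ − τ₂)].
At t = 39.9: e^(−t/τ₁) = 0.36790, e^(−t/τ₂) = 0.30995.
C₂ = 1.51·[1 − (39.903·0.36790 − 34.063·0.30995)/(5.8394)] = 1.51·0.29402 = 0.44397 mg/L.

0.444 mg/L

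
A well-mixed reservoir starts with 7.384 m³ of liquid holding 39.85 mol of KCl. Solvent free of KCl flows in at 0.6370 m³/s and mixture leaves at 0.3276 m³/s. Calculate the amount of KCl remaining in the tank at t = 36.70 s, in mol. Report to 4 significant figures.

14.87 mol

Total volume: dV/dt = Q_in − Q_out = 0.309400 m³/s, so V(t) = 7.384 + 0.309400 t and V(36.70) = 18.7390 m³.
Solute balance: dm/dt = 0 − Q_out C = −Q_out m/V(t).
Separate: dm/m = −Q_out dt/V(t) ⇒ ln(m/m₀) = −(Q_out/(Q_in−Q_out)) ln(V/V₀).
m = m₀ (V₀/V)^(Q_out/(Q_in−Q_out)) = 39.85 × (7.384/18.7390)^(1.05882) = 14.8656 mol.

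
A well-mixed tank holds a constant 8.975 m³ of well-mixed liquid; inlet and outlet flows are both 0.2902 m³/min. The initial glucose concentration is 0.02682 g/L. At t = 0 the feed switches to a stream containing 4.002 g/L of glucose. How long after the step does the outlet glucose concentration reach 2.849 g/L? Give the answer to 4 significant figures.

38.28 min

Unsteady species balance (constant V, well mixed): V dC/dt = Q(C_in − C), so τ = V/Q = 30.9269 min.
C(t) = C_in + (C₀ − C_in) e^(−t/τ). Set C = 2.849 and solve for t:
e^(−t/τ) = (C − C_in)/(C₀ − C_in) = (2.849 − 4.002)/(0.02682 − 4.002) = 0.290050
t = −τ ln(…) = 30.9269 × 1.23770 = 38.2784 min.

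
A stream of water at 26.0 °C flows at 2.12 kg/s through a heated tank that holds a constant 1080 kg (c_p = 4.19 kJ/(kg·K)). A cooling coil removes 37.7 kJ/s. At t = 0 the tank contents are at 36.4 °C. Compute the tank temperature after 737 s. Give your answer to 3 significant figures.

25.2 °C

M c_p dT/dt = ṁ c_p (T_in − T) − Q̇.
Rearrange: dT/dt = (T_ss − T)/τ with τ = M/ṁ = 509.43 s and T_ss = T_in − Q̇/(ṁ c_p) = 21.756 °C.
Solution: T(t) = T_ss + (T₀ − T_ss) e^(−t/τ).
T(737) = 21.756 + (14.644)·e^(−737/509.43) = 21.756 + (14.644)·0.23534 = 25.202 °C.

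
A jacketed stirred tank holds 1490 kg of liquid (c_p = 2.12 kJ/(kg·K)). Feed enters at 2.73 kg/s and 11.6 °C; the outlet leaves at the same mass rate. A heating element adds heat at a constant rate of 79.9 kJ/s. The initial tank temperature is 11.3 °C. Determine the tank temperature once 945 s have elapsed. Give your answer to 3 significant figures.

Energy balance: M c_p dT/dt = ṁ c_p (T_in − T) + 79.9.
τ = M/ṁ = 545.79 s; T_ss = T_in + Q̇/(ṁ c_p) = 11.6 + 79.9/(2.73·2.12) = 25.405 °C.
Integrating: T(t) = T_ss + (T₀ − T_ss) e^(−t/τ).
T(945) = 25.405 + (-14.105)·e^(−945/545.79) = 25.405 + (-14.105)·0.17703 = 22.908 °C.

22.9 °C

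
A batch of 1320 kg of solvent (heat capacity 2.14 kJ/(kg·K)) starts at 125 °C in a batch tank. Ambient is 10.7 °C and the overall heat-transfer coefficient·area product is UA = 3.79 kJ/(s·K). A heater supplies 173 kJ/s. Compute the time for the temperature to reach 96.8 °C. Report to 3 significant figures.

Lumped-capacitance energy balance: M c_p dT/dt = UA(T_amb − T) + Q̇.
τ = M c_p/UA = 745.33 s; T_ss = T_amb + Q̇/UA = 10.7 + 173/3.79 = 56.346 °C.
T(t) = T_ss + (T₀ − T_ss)e^(−t/τ); set T = 96.8:
t = −τ ln[(T − T_ss)/(T₀ − T_ss)] = −745.33 · ln(0.58924) = 394.22 s.

394 s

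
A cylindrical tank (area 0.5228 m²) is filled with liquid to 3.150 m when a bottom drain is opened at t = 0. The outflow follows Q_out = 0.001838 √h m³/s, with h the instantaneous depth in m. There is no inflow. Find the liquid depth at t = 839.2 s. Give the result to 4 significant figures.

0.08979 m

A dh/dt = −Q_out = −0.001838 √h.
Separate and integrate: 2(√h − √h₀) = −(0.001838/A) t.
√h = √3.150 − 0.001838·839.2/(2·0.5228) = 1.77482 − 1.47518 = 0.299643.
h = 0.299643² = 0.0897857 m.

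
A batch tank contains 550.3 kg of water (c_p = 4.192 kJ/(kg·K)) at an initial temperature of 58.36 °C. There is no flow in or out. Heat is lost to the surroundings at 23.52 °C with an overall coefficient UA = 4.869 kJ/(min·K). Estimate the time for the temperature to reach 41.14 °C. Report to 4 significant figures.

M c_p dT/dt = −UA(T − T_amb).
τ = M c_p/UA = 473.785 min; T_ss = T_amb = 23.5200 °C.
T(t) = T_ss + (T₀ − T_ss)e^(−t/τ); set T = 41.14:
t = −τ ln[(T − T_ss)/(T₀ − T_ss)] = −473.785 · ln(0.505741) = 322.994 min.

323.0 min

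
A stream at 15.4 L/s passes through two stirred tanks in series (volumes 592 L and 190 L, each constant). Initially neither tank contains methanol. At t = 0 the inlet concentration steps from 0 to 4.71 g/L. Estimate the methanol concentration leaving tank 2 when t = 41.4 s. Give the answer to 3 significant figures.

2.43 g/L

Time constants: τᵢ = Vᵢ/Q for each well-mixed tank.
τ₁ = 592/15.4 = 38.442 s; τ₂ = 190/15.4 = 12.338 s.
Tank 1: C₁ = C_in(1 − e^(−t/τ₁)). Tank 2 (τ₁ ≠ τ₂): C₂ = C_in[1 − (τ₁ e^(−t/τ₁) − τ₂ e^(−t/τ₂))/(τ₁ − τ₂)].
At t = 41.4: e^(−t/τ₁) = 0.34063, e^(−t/τ₂) = 0.034889.
C₂ = 4.71·[1 − (38.442·0.34063 − 12.338·0.034889)/(26.104)] = 4.71·0.51487 = 2.4250 g/L.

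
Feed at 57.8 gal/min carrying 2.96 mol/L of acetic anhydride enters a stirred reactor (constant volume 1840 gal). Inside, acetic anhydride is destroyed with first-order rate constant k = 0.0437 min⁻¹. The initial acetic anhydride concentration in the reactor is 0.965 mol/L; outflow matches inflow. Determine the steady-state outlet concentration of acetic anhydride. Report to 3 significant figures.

1.24 mol/L

Species balance: V dC/dt = Q C_in − Q C − k V C.
At steady state: 0 = Q C_in − (Q + kV) C_ss, so C_ss = Q C_in/(Q + kV).
C_ss = 57.8·2.96/(57.8 + 0.0437·1840) = 171.09/138.21 = 1.2379 mol/L.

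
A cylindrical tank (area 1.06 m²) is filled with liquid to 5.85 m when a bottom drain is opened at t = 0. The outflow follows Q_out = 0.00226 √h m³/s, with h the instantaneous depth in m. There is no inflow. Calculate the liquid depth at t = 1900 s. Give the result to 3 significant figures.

With no inflow, A dh/dt = −0.00226 √h.
This is separable: 2 d(√h)/dt = −0.00226/A, so √h = √h₀ − (0.00226/(2A)) t.
√h = √5.85 − 0.00226·1900/(2·1.06) = 2.4187 − 2.0255 = 0.39321.
h = 0.39321² = 0.15461 m.

0.155 m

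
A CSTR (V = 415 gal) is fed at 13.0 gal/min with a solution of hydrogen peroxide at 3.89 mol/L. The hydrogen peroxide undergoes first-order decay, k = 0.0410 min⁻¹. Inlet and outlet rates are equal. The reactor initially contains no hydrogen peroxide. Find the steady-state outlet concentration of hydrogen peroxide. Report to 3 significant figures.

V dC/dt = Q(C_in − C) − k V C.
At steady state: 0 = Q C_in − (Q + kV) C_ss, so C_ss = Q C_in/(Q + kV).
C_ss = 13.0·3.89/(13.0 + 0.0410·415) = 50.570/30.015 = 1.6848 mol/L.

1.68 mol/L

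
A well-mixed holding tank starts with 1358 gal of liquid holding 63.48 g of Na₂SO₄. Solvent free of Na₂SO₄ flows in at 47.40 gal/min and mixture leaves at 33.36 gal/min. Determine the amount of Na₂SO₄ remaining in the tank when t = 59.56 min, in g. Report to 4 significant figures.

20.30 g

Let m(t) be the amount of Na₂SO₄. Volume: V(t) = V₀ + (Q_in − Q_out) t = 1358 + 14.0400 t; V(59.56) = 2194.22 gal.
Species balance (pure solvent in): dm/dt = −Q_out · m/V(t).
dm/m = −Q_out dt/(V₀ + 14.0400 t); integrating gives ln(m/m₀) = −(Q_out/(Q_in−Q_out)) ln(V/V₀).
m = m₀ (V₀/V)^(Q_out/(Q_in−Q_out)) = 63.48 × (1358/2194.22)^(2.37607) = 20.3006 g.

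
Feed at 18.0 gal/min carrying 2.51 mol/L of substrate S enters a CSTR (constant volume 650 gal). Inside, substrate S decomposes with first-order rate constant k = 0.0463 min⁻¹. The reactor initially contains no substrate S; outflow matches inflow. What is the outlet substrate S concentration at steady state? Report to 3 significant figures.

V dC/dt = Q(C_in − C) − k V C.
At steady state: 0 = Q C_in − (Q + kV) C_ss, so C_ss = Q C_in/(Q + kV).
C_ss = 18.0·2.51/(18.0 + 0.0463·650) = 45.180/48.095 = 0.93939 mol/L.

0.939 mol/L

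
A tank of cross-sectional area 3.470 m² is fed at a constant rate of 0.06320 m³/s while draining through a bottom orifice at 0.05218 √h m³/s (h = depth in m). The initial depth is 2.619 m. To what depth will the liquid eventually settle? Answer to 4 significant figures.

A dh/dt = Q_in − 0.05218 √h. Steady state requires inflow = outflow:
Q_in = 0.05218 √h_ss ⇒ √h_ss = 0.06320/0.05218 = 1.21119.
h_ss = 1.21119² = 1.46699 m. (Since h₀ = 2.619 m > h_ss, the level will fall toward this value.)

1.467 m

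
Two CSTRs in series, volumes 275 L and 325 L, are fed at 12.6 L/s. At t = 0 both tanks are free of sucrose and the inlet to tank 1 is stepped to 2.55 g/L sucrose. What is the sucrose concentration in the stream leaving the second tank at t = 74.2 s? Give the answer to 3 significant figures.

Time constants: τᵢ = Vᵢ/Q for each well-mixed tank.
τ₁ = 275/12.6 = 21.825 s; τ₂ = 325/12.6 = 25.794 s.
Tank 1: C₁ = C_in(1 − e^(−t/τ₁)). Tank 2 (τ₁ ≠ τ₂): C₂ = C_in[1 − (τ₁ e^(−t/τ₁) − τ₂ e^(−t/τ₂))/(τ₁ − τ₂)].
At t = 74.2: e^(−t/τ₁) = 0.033383, e^(−t/τ₂) = 0.056322.
C₂ = 2.55·[1 − (21.825·0.033383 − 25.794·0.056322)/(-3.9683)] = 2.55·0.81752 = 2.0847 g/L.

2.08 g/L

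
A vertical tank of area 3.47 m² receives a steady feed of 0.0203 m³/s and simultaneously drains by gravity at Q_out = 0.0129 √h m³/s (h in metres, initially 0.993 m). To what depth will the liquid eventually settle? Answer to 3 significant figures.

2.48 m

Mass balance (ρ constant): A dh/dt = Q_in − 0.0129 √h. At steady state dh/dt = 0:
Q_in = 0.0129 √h_ss ⇒ √h_ss = 0.0203/0.0129 = 1.5736.
h_ss = 1.5736² = 2.4764 m. (Since h₀ = 0.993 m < h_ss, the level will rise toward this value.)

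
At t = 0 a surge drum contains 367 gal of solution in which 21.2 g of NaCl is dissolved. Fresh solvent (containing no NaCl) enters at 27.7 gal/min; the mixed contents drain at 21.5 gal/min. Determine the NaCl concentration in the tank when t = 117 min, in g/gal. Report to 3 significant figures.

Total volume: dV/dt = Q_in − Q_out = 6.2000 gal/min, so V(t) = 367 + 6.2000 t and V(117) = 1092.4 gal.
Species balance (pure solvent in): dm/dt = −Q_out · m/V(t).
dm/m = −Q_out dt/(V₀ + 6.2000 t); integrating gives ln(m/m₀) = −(Q_out/(Q_in−Q_out)) ln(V/V₀).
m = m₀ (V₀/V)^(Q_out/(Q_in−Q_out)) = 21.2 × (367/1092.4)^(3.4677) = 0.48263 g.
C = m/V = 0.48263/1092.4 = 0.00044180 g/gal.

0.000442 g/gal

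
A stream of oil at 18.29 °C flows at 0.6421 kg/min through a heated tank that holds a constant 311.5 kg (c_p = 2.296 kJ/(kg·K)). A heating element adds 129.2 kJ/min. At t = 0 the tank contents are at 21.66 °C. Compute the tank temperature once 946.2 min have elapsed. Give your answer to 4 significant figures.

93.94 °C

First-law balance (no shaft work): M c_p dT/dt = ṁ c_p (T_in − T) + 129.2.
τ = M/ṁ = 485.127 min; T_ss = T_in + Q̇/(ṁ c_p) = 18.29 + 129.2/(0.6421·2.296) = 105.927 °C.
Solution: T(t) = T_ss + (T₀ − T_ss) e^(−t/τ).
T(946.2) = 105.927 + (-84.2671)·e^(−946.2/485.127) = 105.927 + (-84.2671)·0.142215 = 93.9431 °C.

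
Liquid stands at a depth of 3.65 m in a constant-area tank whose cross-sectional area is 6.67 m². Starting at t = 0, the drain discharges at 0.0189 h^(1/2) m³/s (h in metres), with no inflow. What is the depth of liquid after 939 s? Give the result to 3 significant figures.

0.337 m

With no inflow, A dh/dt = −0.0189 √h.
Separate and integrate: 2(√h − √h₀) = −(0.0189/A) t.
√h = √3.65 − 0.0189·939/(2·6.67) = 1.9105 − 1.3304 = 0.58013.
h = 0.58013² = 0.33655 m.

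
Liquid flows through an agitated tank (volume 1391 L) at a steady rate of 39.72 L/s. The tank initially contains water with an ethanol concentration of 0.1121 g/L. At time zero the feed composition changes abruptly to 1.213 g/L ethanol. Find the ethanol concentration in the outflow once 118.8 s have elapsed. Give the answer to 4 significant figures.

Transient balance on the dissolved component: V dC/dt = Q(C_in − C).
Time constant τ = V/Q = 1391/39.72 = 35.0201 s.
Solution: C(t) = C_in + (C₀ − C_in) e^(−t/τ).
C(118.8) = 1.213 + (0.1121 − 1.213)·e^(−118.8/35.0201) = 1.213 + (-1.10090)·0.0336301 = 1.17598 g/L.

1.176 g/L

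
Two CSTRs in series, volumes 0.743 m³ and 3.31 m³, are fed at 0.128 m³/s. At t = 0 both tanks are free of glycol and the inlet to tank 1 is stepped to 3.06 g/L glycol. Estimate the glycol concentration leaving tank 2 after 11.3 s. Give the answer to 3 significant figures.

0.638 g/L

Species balance on tank i: dCᵢ/dt = (Cᵢ₋₁ − Cᵢ)/τᵢ with τᵢ = Vᵢ/Q.
τ₁ = 0.743/0.128 = 5.8047 s; τ₂ = 3.31/0.128 = 25.859 s.
Solving the cascade with C₁(0)=C₂(0)=0 gives C₂(t) = C_in[1 − (τ₁ e^(−t/τ₁) − τ₂ e^(−t/τ₂))/(τ₁ − τ₂)].
At t = 11.3: e^(−t/τ₁) = 0.14274, e^(−t/τ₂) = 0.64599.
C₂ = 3.06·[1 − (5.8047·0.14274 − 25.859·0.64599)/(-20.055)] = 3.06·0.20836 = 0.63757 g/L.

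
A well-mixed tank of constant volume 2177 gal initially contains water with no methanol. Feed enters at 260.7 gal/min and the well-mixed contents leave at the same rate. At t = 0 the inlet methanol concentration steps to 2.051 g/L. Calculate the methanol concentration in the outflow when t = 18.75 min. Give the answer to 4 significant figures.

1.834 g/L

Accumulation = in − out for the solute gives V dC/dt = Q(C_in − C).
So dC/dt = (C_in − C)/τ with τ = V/Q = 2177/260.7 = 8.35059 min.
Solution: C(t) = C_in + (C₀ − C_in) e^(−t/τ).
C(18.75) = 2.051 + (0 − 2.051)·e^(−18.75/8.35059) = 2.051 + (-2.05100)·0.105891 = 1.83382 g/L.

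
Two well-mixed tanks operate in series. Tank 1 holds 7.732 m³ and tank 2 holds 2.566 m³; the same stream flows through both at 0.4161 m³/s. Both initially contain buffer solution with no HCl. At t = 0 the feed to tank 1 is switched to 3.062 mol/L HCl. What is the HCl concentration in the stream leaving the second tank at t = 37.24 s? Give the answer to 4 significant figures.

2.448 mol/L

Species balance on tank i: dCᵢ/dt = (Cᵢ₋₁ − Cᵢ)/τᵢ with τᵢ = Vᵢ/Q.
τ₁ = 7.732/0.4161 = 18.5821 s; τ₂ = 2.566/0.4161 = 6.16679 s.
Tank 1: C₁ = C_in(1 − e^(−t/τ₁)). Tank 2 (τ₁ ≠ τ₂): C₂ = C_in[1 − (τ₁ e^(−t/τ₁) − τ₂ e^(−t/τ₂))/(τ₁ − τ₂)].
At t = 37.24: e^(−t/τ₁) = 0.134784, e^(−t/τ₂) = 0.00238442.
C₂ = 3.062·[1 − (18.5821·0.134784 − 6.16679·0.00238442)/(12.4153)] = 3.062·0.799452 = 2.44792 mol/L.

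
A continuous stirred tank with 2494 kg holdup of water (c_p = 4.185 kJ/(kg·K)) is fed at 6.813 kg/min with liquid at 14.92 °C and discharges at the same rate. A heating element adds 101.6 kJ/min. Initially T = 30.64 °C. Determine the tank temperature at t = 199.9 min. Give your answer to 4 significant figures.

25.52 °C

First-law balance (no shaft work): M c_p dT/dt = ṁ c_p (T_in − T) + 101.6.
Rearrange: dT/dt = (T_ss − T)/τ with τ = M/ṁ = 366.065 min and T_ss = T_in + Q̇/(ṁ c_p) = 18.4834 °C.
Integrating: T(t) = T_ss + (T₀ − T_ss) e^(−t/τ).
T(199.9) = 18.4834 + (12.1566)·e^(−199.9/366.065) = 18.4834 + (12.1566)·0.579217 = 25.5247 °C.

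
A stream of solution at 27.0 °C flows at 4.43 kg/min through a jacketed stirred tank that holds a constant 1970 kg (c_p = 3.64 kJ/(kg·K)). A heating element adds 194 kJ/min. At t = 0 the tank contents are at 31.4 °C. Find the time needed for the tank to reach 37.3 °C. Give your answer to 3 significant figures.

660 min

M c_p dT/dt = ṁ c_p (T_in − T) + Q̇.
τ = M/ṁ = 444.70 min; T_ss = T_in + Q̇/(ṁ c_p) = 39.031 °C.
T(t) = T_ss + (T₀ − T_ss) e^(−t/τ). Set T = 37.3:
e^(−t/τ) = (37.3 − 39.031)/(31.4 − 39.031) = 0.22682
t = −444.70 · ln(0.22682) = 659.74 min.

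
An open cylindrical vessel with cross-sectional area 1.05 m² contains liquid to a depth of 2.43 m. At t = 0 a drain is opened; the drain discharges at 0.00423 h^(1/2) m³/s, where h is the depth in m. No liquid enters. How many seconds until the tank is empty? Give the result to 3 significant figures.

774 s

Mass balance (ρ constant): A dh/dt = −0.00423 √h.
∫ h^(−1/2) dh = −(0.00423/A) ∫ dt, giving 2√h = 2√h₀ − (0.00423/A) t.
Tank is empty when √h = 0: t_empty = 2A√h₀/0.00423.
t_empty = 2·1.05·√2.43/0.00423 = 2.1000·1.5588/0.00423 = 773.90 s.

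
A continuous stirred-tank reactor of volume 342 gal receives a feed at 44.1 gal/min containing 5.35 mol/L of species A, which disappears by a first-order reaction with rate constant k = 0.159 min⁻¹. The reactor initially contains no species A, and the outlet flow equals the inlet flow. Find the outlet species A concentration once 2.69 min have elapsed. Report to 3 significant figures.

1.29 mol/L

Accumulation = in − out − consumed: V dC/dt = Q C_in − Q C − k V C.
This is linear with rate a = Q/V + k = 0.28795 min⁻¹.
C_ss = Q C_in/(Q + kV) = 2.3958 mol/L; C(t) = C_ss + (C₀ − C_ss) e^(−a t).
C(2.69) = 2.3958 + (-2.3958)·e^(−0.28795·2.69) = 2.3958 + (-2.3958)·0.46090 = 1.2916 mol/L.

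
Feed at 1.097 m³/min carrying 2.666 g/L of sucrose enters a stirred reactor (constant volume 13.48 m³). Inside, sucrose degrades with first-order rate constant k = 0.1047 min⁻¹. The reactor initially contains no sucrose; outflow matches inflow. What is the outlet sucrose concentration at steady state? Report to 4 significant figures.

Accumulation = in − out − consumed: V dC/dt = Q C_in − Q C − k V C.
At steady state: 0 = Q C_in − (Q + kV) C_ss, so C_ss = Q C_in/(Q + kV).
C_ss = 1.097·2.666/(1.097 + 0.1047·13.48) = 2.92460/2.50836 = 1.16594 g/L.

1.166 g/L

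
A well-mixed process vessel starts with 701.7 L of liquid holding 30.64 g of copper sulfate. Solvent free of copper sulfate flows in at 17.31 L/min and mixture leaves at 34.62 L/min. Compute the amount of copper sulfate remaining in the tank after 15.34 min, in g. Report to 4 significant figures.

Total volume: dV/dt = Q_in − Q_out = -17.3100 L/min, so V(t) = 701.7 − 17.3100 t and V(15.34) = 436.165 L.
Solute balance: dm/dt = 0 − Q_out C = −Q_out m/V(t).
dm/m = −Q_out dt/(V₀ − 17.3100 t); integrating gives ln(m/m₀) = −(Q_out/(Q_in−Q_out)) ln(V/V₀).
m = m₀ (V₀/V)^(Q_out/(Q_in−Q_out)) = 30.64 × (701.7/436.165)^(-2.00000) = 11.8382 g.

11.84 g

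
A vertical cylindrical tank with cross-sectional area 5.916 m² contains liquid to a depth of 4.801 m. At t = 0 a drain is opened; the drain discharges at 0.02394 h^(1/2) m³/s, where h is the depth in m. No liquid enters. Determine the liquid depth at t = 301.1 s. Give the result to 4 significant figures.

Mass balance (ρ constant): A dh/dt = −0.02394 √h.
∫ h^(−1/2) dh = −(0.02394/A) ∫ dt, giving 2√h = 2√h₀ − (0.02394/A) t.
√h = √4.801 − 0.02394·301.1/(2·5.916) = 2.19112 − 0.609224 = 1.58189.
h = 1.58189² = 2.50239 m.

2.502 m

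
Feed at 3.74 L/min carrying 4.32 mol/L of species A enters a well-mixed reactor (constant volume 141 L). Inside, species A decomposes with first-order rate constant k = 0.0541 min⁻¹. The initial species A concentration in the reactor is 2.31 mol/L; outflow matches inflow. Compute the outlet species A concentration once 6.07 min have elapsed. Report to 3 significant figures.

V dC/dt = Q(C_in − C) − k V C.
dC/dt = (Q/V) C_in − (Q/V + k) C; effective rate a = Q/V + k = 0.026525 + 0.0541 = 0.080625 min⁻¹.
C_ss = Q C_in/(Q + kV) = 1.4212 mol/L; C(t) = C_ss + (C₀ − C_ss) e^(−a t).
C(6.07) = 1.4212 + (0.88876)·e^(−0.080625·6.07) = 1.4212 + (0.88876)·0.61300 = 1.9660 mol/L.

1.97 mol/L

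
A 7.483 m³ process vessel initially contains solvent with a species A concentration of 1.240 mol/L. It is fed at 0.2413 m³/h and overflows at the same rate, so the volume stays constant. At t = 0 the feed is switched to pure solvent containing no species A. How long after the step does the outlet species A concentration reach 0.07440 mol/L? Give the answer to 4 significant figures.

87.25 h

Unsteady species balance (constant V, well mixed): V dC/dt = Q(C_in − C), so τ = V/Q = 31.0112 h.
C(t) = C_in + (C₀ − C_in) e^(−t/τ). Set C = 0.07440 and solve for t:
e^(−t/τ) = (C − C_in)/(C₀ − C_in) = (0.07440 − 0)/(1.240 − 0) = 0.0600000
t = −τ ln(…) = 31.0112 × 2.81341 = 87.2472 h.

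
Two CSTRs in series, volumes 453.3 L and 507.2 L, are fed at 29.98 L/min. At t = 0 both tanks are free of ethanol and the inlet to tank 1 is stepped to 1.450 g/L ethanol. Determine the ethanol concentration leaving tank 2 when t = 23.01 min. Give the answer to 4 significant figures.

0.6106 g/L

Each tank obeys Vᵢ dCᵢ/dt = Q(Cᵢ₋₁ − Cᵢ), so τᵢ = Vᵢ/Q.
τ₁ = 453.3/29.98 = 15.1201 min; τ₂ = 507.2/29.98 = 16.9179 min.
Solving the cascade with C₁(0)=C₂(0)=0 gives C₂(t) = C_in[1 − (τ₁ e^(−t/τ₁) − τ₂ e^(−t/τ₂))/(τ₁ − τ₂)].
At t = 23.01: e^(−t/τ₁) = 0.218315, e^(−t/τ₂) = 0.256637.
C₂ = 1.450·[1 − (15.1201·0.218315 − 16.9179·0.256637)/(-1.79787)] = 1.450·0.421076 = 0.610561 g/L.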